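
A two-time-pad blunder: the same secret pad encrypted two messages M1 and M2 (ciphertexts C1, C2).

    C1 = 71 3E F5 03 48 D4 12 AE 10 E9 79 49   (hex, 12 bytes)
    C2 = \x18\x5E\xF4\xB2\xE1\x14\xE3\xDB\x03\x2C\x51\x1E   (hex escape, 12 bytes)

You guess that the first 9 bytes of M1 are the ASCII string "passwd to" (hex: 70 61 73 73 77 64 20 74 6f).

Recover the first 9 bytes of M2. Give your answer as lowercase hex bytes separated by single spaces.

First, C1 ⊕ C2 = (M1 ⊕ K) ⊕ (M2 ⊕ K) = M1 ⊕ M2, so the key drops out. Then M2 = (M1 ⊕ M2) ⊕ M1 over the first 9 bytes.
byte 0: (71 ^ 18) ^ 70 = 69 ^ 70 = 19
byte 1: (3e ^ 5e) ^ 61 = 60 ^ 61 = 01
byte 2: (f5 ^ f4) ^ 73 = 01 ^ 73 = 72
byte 3: (03 ^ b2) ^ 73 = b1 ^ 73 = c2
byte 4: (48 ^ e1) ^ 77 = a9 ^ 77 = de
byte 5: (d4 ^ 14) ^ 64 = c0 ^ 64 = a4
byte 6: (12 ^ e3) ^ 20 = f1 ^ 20 = d1
byte 7: (ae ^ db) ^ 74 = 75 ^ 74 = 01
byte 8: (10 ^ 03) ^ 6f = 13 ^ 6f = 7c

19 01 72 c2 de a4 d1 01 7c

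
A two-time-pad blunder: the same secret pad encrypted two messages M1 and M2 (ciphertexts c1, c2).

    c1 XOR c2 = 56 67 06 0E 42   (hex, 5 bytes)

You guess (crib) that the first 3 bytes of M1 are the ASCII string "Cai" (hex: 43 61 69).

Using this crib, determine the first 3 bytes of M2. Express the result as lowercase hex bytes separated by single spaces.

Since c1 ⊕ c2 = M1 ⊕ M2, XORing with the guessed M1 bytes yields the corresponding M2 bytes: M2 = (c1 ⊕ c2) ⊕ M1.
01010110 XOR 01000011 = 00010101
01100111 XOR 01100001 = 00000110
00000110 XOR 01101001 = 01101111

15 06 6f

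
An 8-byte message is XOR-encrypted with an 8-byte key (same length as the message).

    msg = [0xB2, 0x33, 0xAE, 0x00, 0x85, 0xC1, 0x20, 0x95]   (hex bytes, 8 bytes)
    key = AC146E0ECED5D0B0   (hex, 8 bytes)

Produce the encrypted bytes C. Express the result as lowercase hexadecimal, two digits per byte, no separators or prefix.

1e27c00e4b14f025

XOR is its own inverse, so applying the key byte-wise gives the result directly.
byte 0: b2 ^ ac = 1e
byte 1: 33 ^ 14 = 27
byte 2: ae ^ 6e = c0
byte 3: 00 ^ 0e = 0e
byte 4: 85 ^ ce = 4b
byte 5: c1 ^ d5 = 14
byte 6: 20 ^ d0 = f0
byte 7: 95 ^ b0 = 25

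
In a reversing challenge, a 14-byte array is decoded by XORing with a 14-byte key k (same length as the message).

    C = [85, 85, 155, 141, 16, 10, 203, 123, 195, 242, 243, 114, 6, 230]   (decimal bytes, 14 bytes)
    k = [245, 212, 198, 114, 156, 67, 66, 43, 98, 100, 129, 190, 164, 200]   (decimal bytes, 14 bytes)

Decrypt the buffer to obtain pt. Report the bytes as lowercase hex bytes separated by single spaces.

a0 81 5d ff 8c 49 89 50 a1 96 72 cc a2 2e

byte 0: 55 XOR f5 = a0
byte 1: 55 XOR d4 = 81
byte 2: 9b XOR c6 = 5d
byte 3: 8d XOR 72 = ff
byte 4: 10 XOR 9c = 8c
byte 5: 0a XOR 43 = 49
byte 6: cb XOR 42 = 89
byte 7: 7b XOR 2b = 50
byte 8: c3 XOR 62 = a1
byte 9: f2 XOR 64 = 96
byte 10: f3 XOR 81 = 72
byte 11: 72 XOR be = cc
byte 12: 06 XOR a4 = a2
byte 13: e6 XOR c8 = 2e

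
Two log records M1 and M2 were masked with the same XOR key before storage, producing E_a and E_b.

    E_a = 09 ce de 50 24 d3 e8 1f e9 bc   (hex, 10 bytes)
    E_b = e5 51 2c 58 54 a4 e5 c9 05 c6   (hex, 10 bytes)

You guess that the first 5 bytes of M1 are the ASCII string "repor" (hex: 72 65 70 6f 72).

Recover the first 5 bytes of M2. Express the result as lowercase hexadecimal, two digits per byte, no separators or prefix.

First, E_a ⊕ E_b = (M1 ⊕ K) ⊕ (M2 ⊕ K) = M1 ⊕ M2, so the key drops out. Then M2 = (M1 ⊕ M2) ⊕ M1 over the first 5 bytes.
byte 0: (09 xor e5) xor 72 = ec xor 72 = 9e
byte 1: (ce xor 51) xor 65 = 9f xor 65 = fa
byte 2: (de xor 2c) xor 70 = f2 xor 70 = 82
byte 3: (50 xor 58) xor 6f = 08 xor 6f = 67
byte 4: (24 xor 54) xor 72 = 70 xor 72 = 02

9efa826702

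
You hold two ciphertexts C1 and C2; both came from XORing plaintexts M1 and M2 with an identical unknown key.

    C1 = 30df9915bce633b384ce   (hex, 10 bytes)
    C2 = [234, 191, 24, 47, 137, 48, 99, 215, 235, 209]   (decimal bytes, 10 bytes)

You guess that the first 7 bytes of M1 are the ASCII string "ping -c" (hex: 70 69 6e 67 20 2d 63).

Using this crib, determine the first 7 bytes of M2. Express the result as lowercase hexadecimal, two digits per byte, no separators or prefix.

First, C1 ⊕ C2 = (M1 ⊕ K) ⊕ (M2 ⊕ K) = M1 ⊕ M2, so the key drops out. Then M2 = (M1 ⊕ M2) ⊕ M1 over the first 7 bytes.
byte 0: (30 XOR ea) XOR 70 = da XOR 70 = aa
byte 1: (df XOR bf) XOR 69 = 60 XOR 69 = 09
byte 2: (99 XOR 18) XOR 6e = 81 XOR 6e = ef
byte 3: (15 XOR 2f) XOR 67 = 3a XOR 67 = 5d
byte 4: (bc XOR 89) XOR 20 = 35 XOR 20 = 15
byte 5: (e6 XOR 30) XOR 2d = d6 XOR 2d = fb
byte 6: (33 XOR 63) XOR 63 = 50 XOR 63 = 33

aa09ef5d15fb33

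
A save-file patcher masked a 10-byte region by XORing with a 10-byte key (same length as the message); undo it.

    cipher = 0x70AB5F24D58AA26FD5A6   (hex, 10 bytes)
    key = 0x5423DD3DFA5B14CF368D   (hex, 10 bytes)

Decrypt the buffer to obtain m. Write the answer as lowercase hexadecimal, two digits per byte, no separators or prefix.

XOR is its own inverse, so applying the key byte-wise gives the result directly.
70 XOR 54 = 24
ab XOR 23 = 88
5f XOR dd = 82
24 XOR 3d = 19
d5 XOR fa = 2f
8a XOR 5b = d1
a2 XOR 14 = b6
6f XOR cf = a0
d5 XOR 36 = e3
a6 XOR 8d = 2b

248882192fd1b6a0e32b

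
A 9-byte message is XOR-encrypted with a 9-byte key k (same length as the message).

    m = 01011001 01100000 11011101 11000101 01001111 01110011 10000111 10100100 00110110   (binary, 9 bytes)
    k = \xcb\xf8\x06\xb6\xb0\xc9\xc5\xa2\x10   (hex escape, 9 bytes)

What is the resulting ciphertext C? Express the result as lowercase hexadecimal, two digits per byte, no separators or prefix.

9298db73ffba420626

59 ^ cb = 92
60 ^ f8 = 98
dd ^ 06 = db
c5 ^ b6 = 73
4f ^ b0 = ff
73 ^ c9 = ba
87 ^ c5 = 42
a4 ^ a2 = 06
36 ^ 10 = 26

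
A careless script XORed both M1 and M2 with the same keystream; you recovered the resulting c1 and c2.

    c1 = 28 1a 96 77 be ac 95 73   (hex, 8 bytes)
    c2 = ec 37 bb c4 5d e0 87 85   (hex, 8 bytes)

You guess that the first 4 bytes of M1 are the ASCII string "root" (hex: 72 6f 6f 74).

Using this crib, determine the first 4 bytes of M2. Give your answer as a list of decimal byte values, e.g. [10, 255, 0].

[182, 66, 66, 199]

First, c1 ⊕ c2 = (M1 ⊕ K) ⊕ (M2 ⊕ K) = M1 ⊕ M2, so the key drops out. Then M2 = (M1 ⊕ M2) ⊕ M1 over the first 4 bytes.
byte 0: (28 XOR ec) XOR 72 = c4 XOR 72 = b6
byte 1: (1a XOR 37) XOR 6f = 2d XOR 6f = 42
byte 2: (96 XOR bb) XOR 6f = 2d XOR 6f = 42
byte 3: (77 XOR c4) XOR 74 = b3 XOR 74 = c7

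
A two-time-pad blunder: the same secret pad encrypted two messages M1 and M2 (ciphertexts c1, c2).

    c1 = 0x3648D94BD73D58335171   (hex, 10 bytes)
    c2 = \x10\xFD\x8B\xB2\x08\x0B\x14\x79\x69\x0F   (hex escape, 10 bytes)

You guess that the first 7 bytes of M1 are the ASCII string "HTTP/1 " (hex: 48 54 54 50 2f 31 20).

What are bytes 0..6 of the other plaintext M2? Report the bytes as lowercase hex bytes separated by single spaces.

6e e1 06 a9 f0 07 6c

First, c1 ⊕ c2 = (M1 ⊕ K) ⊕ (M2 ⊕ K) = M1 ⊕ M2, so the key drops out. Then M2 = (M1 ⊕ M2) ⊕ M1 over the first 7 bytes.
byte 0: (36 ⊕ 10) ⊕ 48 = 26 ⊕ 48 = 6e
byte 1: (48 ⊕ fd) ⊕ 54 = b5 ⊕ 54 = e1
byte 2: (d9 ⊕ 8b) ⊕ 54 = 52 ⊕ 54 = 06
byte 3: (4b ⊕ b2) ⊕ 50 = f9 ⊕ 50 = a9
byte 4: (d7 ⊕ 08) ⊕ 2f = df ⊕ 2f = f0
byte 5: (3d ⊕ 0b) ⊕ 31 = 36 ⊕ 31 = 07
byte 6: (58 ⊕ 14) ⊕ 20 = 4c ⊕ 20 = 6c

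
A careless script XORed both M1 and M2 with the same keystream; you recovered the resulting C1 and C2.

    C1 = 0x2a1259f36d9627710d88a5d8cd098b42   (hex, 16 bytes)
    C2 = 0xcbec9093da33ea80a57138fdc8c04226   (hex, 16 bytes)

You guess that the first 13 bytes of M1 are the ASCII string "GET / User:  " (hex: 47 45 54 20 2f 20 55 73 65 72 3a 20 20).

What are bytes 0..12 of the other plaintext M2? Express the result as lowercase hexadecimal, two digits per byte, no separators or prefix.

First, C1 ⊕ C2 = (M1 ⊕ K) ⊕ (M2 ⊕ K) = M1 ⊕ M2, so the key drops out. Then M2 = (M1 ⊕ M2) ⊕ M1 over the first 13 bytes.
byte 0: (2a xor cb) xor 47 = e1 xor 47 = a6
byte 1: (12 xor ec) xor 45 = fe xor 45 = bb
byte 2: (59 xor 90) xor 54 = c9 xor 54 = 9d
byte 3: (f3 xor 93) xor 20 = 60 xor 20 = 40
byte 4: (6d xor da) xor 2f = b7 xor 2f = 98
byte 5: (96 xor 33) xor 20 = a5 xor 20 = 85
byte 6: (27 xor ea) xor 55 = cd xor 55 = 98
byte 7: (71 xor 80) xor 73 = f1 xor 73 = 82
byte 8: (0d xor a5) xor 65 = a8 xor 65 = cd
byte 9: (88 xor 71) xor 72 = f9 xor 72 = 8b
byte 10: (a5 xor 38) xor 3a = 9d xor 3a = a7
byte 11: (d8 xor fd) xor 20 = 25 xor 20 = 05
byte 12: (cd xor c8) xor 20 = 05 xor 20 = 25

a6bb9d4098859882cd8ba70525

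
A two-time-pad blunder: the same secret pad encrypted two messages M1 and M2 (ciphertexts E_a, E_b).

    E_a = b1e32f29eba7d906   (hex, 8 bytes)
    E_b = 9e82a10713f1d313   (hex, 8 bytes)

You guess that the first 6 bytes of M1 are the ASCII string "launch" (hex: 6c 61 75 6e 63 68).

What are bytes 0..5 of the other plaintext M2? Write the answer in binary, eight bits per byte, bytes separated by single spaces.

01000011 00000000 11111011 01000000 10011011 00111110

First, E_a ⊕ E_b = (M1 ⊕ K) ⊕ (M2 ⊕ K) = M1 ⊕ M2, so the key drops out. Then M2 = (M1 ⊕ M2) ⊕ M1 over the first 6 bytes.
byte 0: (b1 ^ 9e) ^ 6c = 2f ^ 6c = 43
byte 1: (e3 ^ 82) ^ 61 = 61 ^ 61 = 00
byte 2: (2f ^ a1) ^ 75 = 8e ^ 75 = fb
byte 3: (29 ^ 07) ^ 6e = 2e ^ 6e = 40
byte 4: (eb ^ 13) ^ 63 = f8 ^ 63 = 9b
byte 5: (a7 ^ f1) ^ 68 = 56 ^ 68 = 3e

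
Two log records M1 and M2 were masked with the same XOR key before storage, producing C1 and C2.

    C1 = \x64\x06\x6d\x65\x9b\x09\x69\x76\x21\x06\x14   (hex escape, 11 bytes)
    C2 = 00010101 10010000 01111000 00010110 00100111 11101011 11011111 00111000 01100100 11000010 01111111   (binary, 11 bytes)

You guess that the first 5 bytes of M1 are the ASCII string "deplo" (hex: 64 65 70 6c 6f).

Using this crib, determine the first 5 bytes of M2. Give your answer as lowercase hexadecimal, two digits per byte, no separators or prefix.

First, C1 ⊕ C2 = (M1 ⊕ K) ⊕ (M2 ⊕ K) = M1 ⊕ M2, so the key drops out. Then M2 = (M1 ⊕ M2) ⊕ M1 over the first 5 bytes.
byte 0: (64 ⊕ 15) ⊕ 64 = 71 ⊕ 64 = 15
byte 1: (06 ⊕ 90) ⊕ 65 = 96 ⊕ 65 = f3
byte 2: (6d ⊕ 78) ⊕ 70 = 15 ⊕ 70 = 65
byte 3: (65 ⊕ 16) ⊕ 6c = 73 ⊕ 6c = 1f
byte 4: (9b ⊕ 27) ⊕ 6f = bc ⊕ 6f = d3

15f3651fd3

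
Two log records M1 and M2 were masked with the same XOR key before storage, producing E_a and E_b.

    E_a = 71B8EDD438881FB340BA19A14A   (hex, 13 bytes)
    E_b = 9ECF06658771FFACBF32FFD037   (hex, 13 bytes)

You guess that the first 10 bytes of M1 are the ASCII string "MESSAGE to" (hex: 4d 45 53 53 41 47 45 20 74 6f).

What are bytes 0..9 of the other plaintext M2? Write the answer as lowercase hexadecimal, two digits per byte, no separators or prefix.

First, E_a ⊕ E_b = (M1 ⊕ K) ⊕ (M2 ⊕ K) = M1 ⊕ M2, so the key drops out. Then M2 = (M1 ⊕ M2) ⊕ M1 over the first 10 bytes.
byte 0: (71 xor 9e) xor 4d = ef xor 4d = a2
byte 1: (b8 xor cf) xor 45 = 77 xor 45 = 32
byte 2: (ed xor 06) xor 53 = eb xor 53 = b8
byte 3: (d4 xor 65) xor 53 = b1 xor 53 = e2
byte 4: (38 xor 87) xor 41 = bf xor 41 = fe
byte 5: (88 xor 71) xor 47 = f9 xor 47 = be
byte 6: (1f xor ff) xor 45 = e0 xor 45 = a5
byte 7: (b3 xor ac) xor 20 = 1f xor 20 = 3f
byte 8: (40 xor bf) xor 74 = ff xor 74 = 8b
byte 9: (ba xor 32) xor 6f = 88 xor 6f = e7

a232b8e2febea53f8be7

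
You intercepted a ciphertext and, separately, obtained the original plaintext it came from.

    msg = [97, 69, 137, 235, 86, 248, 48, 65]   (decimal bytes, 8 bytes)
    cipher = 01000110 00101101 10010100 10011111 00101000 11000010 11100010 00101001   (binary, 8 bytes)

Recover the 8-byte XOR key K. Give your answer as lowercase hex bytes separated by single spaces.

27 68 1d 74 7e 3a d2 68

Since cipher = msg ⊕ K, XORing both sides with msg gives K = msg ⊕ cipher.
61 XOR 46 = 27
45 XOR 2d = 68
89 XOR 94 = 1d
eb XOR 9f = 74
56 XOR 28 = 7e
f8 XOR c2 = 3a
30 XOR e2 = d2
41 XOR 29 = 68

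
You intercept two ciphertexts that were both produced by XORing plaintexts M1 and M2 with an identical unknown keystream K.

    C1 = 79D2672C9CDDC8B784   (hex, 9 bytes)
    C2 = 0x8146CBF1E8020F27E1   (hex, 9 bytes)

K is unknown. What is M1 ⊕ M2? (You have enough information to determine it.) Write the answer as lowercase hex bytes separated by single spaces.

f8 94 ac dd 74 df c7 90 65

C1 ⊕ C2 = (M1 ⊕ K) ⊕ (M2 ⊕ K) = M1 ⊕ M2 — the shared key cancels under XOR.
121 xor 129 = 248
210 xor  70 = 148
103 xor 203 = 172
 44 xor 241 = 221
156 xor 232 = 116
221 xor   2 = 223
200 xor  15 = 199
183 xor  39 = 144
132 xor 225 = 101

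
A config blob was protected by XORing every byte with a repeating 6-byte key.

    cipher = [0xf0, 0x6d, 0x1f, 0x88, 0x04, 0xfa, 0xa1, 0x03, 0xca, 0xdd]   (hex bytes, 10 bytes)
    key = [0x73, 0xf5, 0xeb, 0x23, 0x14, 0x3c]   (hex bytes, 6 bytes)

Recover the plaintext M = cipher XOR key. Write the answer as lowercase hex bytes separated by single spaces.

83 98 f4 ab 10 c6 d2 f6 21 fe

The 6-byte key repeats, so the effective keystream is 73 f5 eb 23 14 3c 73 f5 eb 23.
byte 0: f0 ^ 73 = 83
byte 1: 6d ^ f5 = 98
byte 2: 1f ^ eb = f4
byte 3: 88 ^ 23 = ab
byte 4: 04 ^ 14 = 10
byte 5: fa ^ 3c = c6
byte 6: a1 ^ 73 = d2
byte 7: 03 ^ f5 = f6
byte 8: ca ^ eb = 21
byte 9: dd ^ 23 = fe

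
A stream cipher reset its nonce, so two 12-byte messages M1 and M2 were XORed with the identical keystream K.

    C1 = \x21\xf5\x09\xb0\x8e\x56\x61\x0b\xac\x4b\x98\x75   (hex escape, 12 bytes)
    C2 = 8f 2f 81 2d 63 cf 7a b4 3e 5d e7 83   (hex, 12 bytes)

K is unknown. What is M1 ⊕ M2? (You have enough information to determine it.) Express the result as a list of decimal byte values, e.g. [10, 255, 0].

[174, 218, 136, 157, 237, 153, 27, 191, 146, 22, 127, 246]

C1 ⊕ C2 = (M1 ⊕ K) ⊕ (M2 ⊕ K) = M1 ⊕ M2 — the shared key cancels under XOR.
 33 ⊕ 143 = 174
245 ⊕  47 = 218
  9 ⊕ 129 = 136
176 ⊕  45 = 157
142 ⊕  99 = 237
 86 ⊕ 207 = 153
 97 ⊕ 122 =  27
 11 ⊕ 180 = 191
172 ⊕  62 = 146
 75 ⊕  93 =  22
152 ⊕ 231 = 127
117 ⊕ 131 = 246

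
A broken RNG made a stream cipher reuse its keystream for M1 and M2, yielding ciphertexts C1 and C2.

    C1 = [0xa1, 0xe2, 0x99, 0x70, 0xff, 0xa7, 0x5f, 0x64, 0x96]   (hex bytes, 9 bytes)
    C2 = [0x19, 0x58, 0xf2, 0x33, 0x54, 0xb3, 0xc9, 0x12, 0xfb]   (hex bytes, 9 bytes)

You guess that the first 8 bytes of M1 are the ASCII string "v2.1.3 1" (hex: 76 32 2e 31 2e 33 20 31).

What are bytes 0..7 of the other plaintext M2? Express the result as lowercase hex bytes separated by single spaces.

ce 88 45 72 85 27 b6 47

First, C1 ⊕ C2 = (M1 ⊕ K) ⊕ (M2 ⊕ K) = M1 ⊕ M2, so the key drops out. Then M2 = (M1 ⊕ M2) ⊕ M1 over the first 8 bytes.
byte 0: (a1 xor 19) xor 76 = b8 xor 76 = ce
byte 1: (e2 xor 58) xor 32 = ba xor 32 = 88
byte 2: (99 xor f2) xor 2e = 6b xor 2e = 45
byte 3: (70 xor 33) xor 31 = 43 xor 31 = 72
byte 4: (ff xor 54) xor 2e = ab xor 2e = 85
byte 5: (a7 xor b3) xor 33 = 14 xor 33 = 27
byte 6: (5f xor c9) xor 20 = 96 xor 20 = b6
byte 7: (64 xor 12) xor 31 = 76 xor 31 = 47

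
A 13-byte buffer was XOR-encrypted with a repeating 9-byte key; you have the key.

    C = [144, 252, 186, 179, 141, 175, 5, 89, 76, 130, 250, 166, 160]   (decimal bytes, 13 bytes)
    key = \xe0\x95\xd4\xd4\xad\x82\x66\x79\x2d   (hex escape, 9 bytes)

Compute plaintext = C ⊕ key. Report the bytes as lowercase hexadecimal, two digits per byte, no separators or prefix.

70696e67202d632061626f7274

The 9-byte key repeats, so the effective keystream is e0 95 d4 d4 ad 82 66 79 2d e0 95 d4 d4.
byte 0: 10010000 XOR 11100000 = 01110000
byte 1: 11111100 XOR 10010101 = 01101001
byte 2: 10111010 XOR 11010100 = 01101110
byte 3: 10110011 XOR 11010100 = 01100111
byte 4: 10001101 XOR 10101101 = 00100000
byte 5: 10101111 XOR 10000010 = 00101101
byte 6: 00000101 XOR 01100110 = 01100011
byte 7: 01011001 XOR 01111001 = 00100000
byte 8: 01001100 XOR 00101101 = 01100001
byte 9: 10000010 XOR 11100000 = 01100010
byte 10: 11111010 XOR 10010101 = 01101111
byte 11: 10100110 XOR 11010100 = 01110010
byte 12: 10100000 XOR 11010100 = 01110100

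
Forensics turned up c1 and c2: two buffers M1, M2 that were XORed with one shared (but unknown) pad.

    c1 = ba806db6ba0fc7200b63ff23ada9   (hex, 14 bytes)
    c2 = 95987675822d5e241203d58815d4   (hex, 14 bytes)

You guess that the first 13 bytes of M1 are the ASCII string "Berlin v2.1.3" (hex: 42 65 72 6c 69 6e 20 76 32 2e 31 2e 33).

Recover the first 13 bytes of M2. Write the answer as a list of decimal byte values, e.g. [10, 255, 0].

First, c1 ⊕ c2 = (M1 ⊕ K) ⊕ (M2 ⊕ K) = M1 ⊕ M2, so the key drops out. Then M2 = (M1 ⊕ M2) ⊕ M1 over the first 13 bytes.
byte 0: (ba ⊕ 95) ⊕ 42 = 2f ⊕ 42 = 6d
byte 1: (80 ⊕ 98) ⊕ 65 = 18 ⊕ 65 = 7d
byte 2: (6d ⊕ 76) ⊕ 72 = 1b ⊕ 72 = 69
byte 3: (b6 ⊕ 75) ⊕ 6c = c3 ⊕ 6c = af
byte 4: (ba ⊕ 82) ⊕ 69 = 38 ⊕ 69 = 51
byte 5: (0f ⊕ 2d) ⊕ 6e = 22 ⊕ 6e = 4c
byte 6: (c7 ⊕ 5e) ⊕ 20 = 99 ⊕ 20 = b9
byte 7: (20 ⊕ 24) ⊕ 76 = 04 ⊕ 76 = 72
byte 8: (0b ⊕ 12) ⊕ 32 = 19 ⊕ 32 = 2b
byte 9: (63 ⊕ 03) ⊕ 2e = 60 ⊕ 2e = 4e
byte 10: (ff ⊕ d5) ⊕ 31 = 2a ⊕ 31 = 1b
byte 11: (23 ⊕ 88) ⊕ 2e = ab ⊕ 2e = 85
byte 12: (ad ⊕ 15) ⊕ 33 = b8 ⊕ 33 = 8b

[109, 125, 105, 175, 81, 76, 185, 114, 43, 78, 27, 133, 139]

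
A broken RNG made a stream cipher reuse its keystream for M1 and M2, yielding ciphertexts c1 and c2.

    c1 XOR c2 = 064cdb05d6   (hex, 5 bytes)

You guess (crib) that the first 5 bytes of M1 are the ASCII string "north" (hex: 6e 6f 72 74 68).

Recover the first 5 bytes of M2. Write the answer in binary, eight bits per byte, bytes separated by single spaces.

Since c1 ⊕ c2 = M1 ⊕ M2, XORing with the guessed M1 bytes yields the corresponding M2 bytes: M2 = (c1 ⊕ c2) ⊕ M1.
byte 0: 06 xor 6e = 68
byte 1: 4c xor 6f = 23
byte 2: db xor 72 = a9
byte 3: 05 xor 74 = 71
byte 4: d6 xor 68 = be

01101000 00100011 10101001 01110001 10111110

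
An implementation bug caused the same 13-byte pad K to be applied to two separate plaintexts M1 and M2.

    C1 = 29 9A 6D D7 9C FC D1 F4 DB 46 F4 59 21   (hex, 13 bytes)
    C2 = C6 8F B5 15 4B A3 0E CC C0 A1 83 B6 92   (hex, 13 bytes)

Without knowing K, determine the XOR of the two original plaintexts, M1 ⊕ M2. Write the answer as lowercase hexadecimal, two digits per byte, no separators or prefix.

ef15d8c2d75fdf381be777efb3

C1 ⊕ C2 = (M1 ⊕ K) ⊕ (M2 ⊕ K) = M1 ⊕ M2 — the shared key cancels under XOR.
 41 xor 198 = 239
154 xor 143 =  21
109 xor 181 = 216
215 xor  21 = 194
156 xor  75 = 215
252 xor 163 =  95
209 xor  14 = 223
244 xor 204 =  56
219 xor 192 =  27
 70 xor 161 = 231
244 xor 131 = 119
 89 xor 182 = 239
 33 xor 146 = 179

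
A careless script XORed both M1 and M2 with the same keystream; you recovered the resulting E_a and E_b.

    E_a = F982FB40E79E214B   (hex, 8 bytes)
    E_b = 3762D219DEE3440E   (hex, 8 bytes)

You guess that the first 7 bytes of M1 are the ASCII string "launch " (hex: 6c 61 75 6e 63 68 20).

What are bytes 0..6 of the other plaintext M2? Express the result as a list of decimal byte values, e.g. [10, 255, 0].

First, E_a ⊕ E_b = (M1 ⊕ K) ⊕ (M2 ⊕ K) = M1 ⊕ M2, so the key drops out. Then M2 = (M1 ⊕ M2) ⊕ M1 over the first 7 bytes.
byte 0: (f9 ^ 37) ^ 6c = ce ^ 6c = a2
byte 1: (82 ^ 62) ^ 61 = e0 ^ 61 = 81
byte 2: (fb ^ d2) ^ 75 = 29 ^ 75 = 5c
byte 3: (40 ^ 19) ^ 6e = 59 ^ 6e = 37
byte 4: (e7 ^ de) ^ 63 = 39 ^ 63 = 5a
byte 5: (9e ^ e3) ^ 68 = 7d ^ 68 = 15
byte 6: (21 ^ 44) ^ 20 = 65 ^ 20 = 45

[162, 129, 92, 55, 90, 21, 69]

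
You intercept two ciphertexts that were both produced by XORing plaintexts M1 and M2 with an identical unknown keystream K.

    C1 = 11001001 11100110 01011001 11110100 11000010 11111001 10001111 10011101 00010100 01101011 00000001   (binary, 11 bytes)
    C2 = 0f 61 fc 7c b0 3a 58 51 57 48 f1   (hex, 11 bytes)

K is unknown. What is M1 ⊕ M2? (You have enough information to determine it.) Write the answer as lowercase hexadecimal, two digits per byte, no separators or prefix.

C1 ⊕ C2 = (M1 ⊕ K) ⊕ (M2 ⊕ K) = M1 ⊕ M2 — the shared key cancels under XOR.
c9 xor 0f = c6
e6 xor 61 = 87
59 xor fc = a5
f4 xor 7c = 88
c2 xor b0 = 72
f9 xor 3a = c3
8f xor 58 = d7
9d xor 51 = cc
14 xor 57 = 43
6b xor 48 = 23
01 xor f1 = f0

c687a58872c3d7cc4323f0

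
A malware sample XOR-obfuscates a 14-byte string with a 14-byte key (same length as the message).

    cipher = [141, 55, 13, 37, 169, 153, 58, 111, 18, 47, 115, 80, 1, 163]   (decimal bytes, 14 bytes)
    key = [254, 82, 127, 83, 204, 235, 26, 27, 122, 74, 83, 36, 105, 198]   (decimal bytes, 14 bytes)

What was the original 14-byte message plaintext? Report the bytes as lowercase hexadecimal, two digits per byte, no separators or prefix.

XOR is its own inverse, so applying the key byte-wise gives the result directly.
byte 0: 8d xor fe = 73
byte 1: 37 xor 52 = 65
byte 2: 0d xor 7f = 72
byte 3: 25 xor 53 = 76
byte 4: a9 xor cc = 65
byte 5: 99 xor eb = 72
byte 6: 3a xor 1a = 20
byte 7: 6f xor 1b = 74
byte 8: 12 xor 7a = 68
byte 9: 2f xor 4a = 65
byte 10: 73 xor 53 = 20
byte 11: 50 xor 24 = 74
byte 12: 01 xor 69 = 68
byte 13: a3 xor c6 = 65

7365727665722074686520746865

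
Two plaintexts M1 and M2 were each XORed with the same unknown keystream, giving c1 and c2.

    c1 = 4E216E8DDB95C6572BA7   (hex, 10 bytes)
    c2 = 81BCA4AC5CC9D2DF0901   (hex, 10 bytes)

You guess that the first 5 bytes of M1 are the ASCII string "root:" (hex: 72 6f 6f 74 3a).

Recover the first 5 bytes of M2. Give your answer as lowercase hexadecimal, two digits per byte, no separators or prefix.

First, c1 ⊕ c2 = (M1 ⊕ K) ⊕ (M2 ⊕ K) = M1 ⊕ M2, so the key drops out. Then M2 = (M1 ⊕ M2) ⊕ M1 over the first 5 bytes.
byte 0: (4e ⊕ 81) ⊕ 72 = cf ⊕ 72 = bd
byte 1: (21 ⊕ bc) ⊕ 6f = 9d ⊕ 6f = f2
byte 2: (6e ⊕ a4) ⊕ 6f = ca ⊕ 6f = a5
byte 3: (8d ⊕ ac) ⊕ 74 = 21 ⊕ 74 = 55
byte 4: (db ⊕ 5c) ⊕ 3a = 87 ⊕ 3a = bd

bdf2a555bd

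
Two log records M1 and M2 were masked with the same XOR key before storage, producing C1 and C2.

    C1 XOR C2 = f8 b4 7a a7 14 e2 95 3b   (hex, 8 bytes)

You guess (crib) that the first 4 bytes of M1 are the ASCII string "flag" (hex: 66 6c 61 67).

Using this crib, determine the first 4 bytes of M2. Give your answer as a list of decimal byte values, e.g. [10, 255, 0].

Since C1 ⊕ C2 = M1 ⊕ M2, XORing with the guessed M1 bytes yields the corresponding M2 bytes: M2 = (C1 ⊕ C2) ⊕ M1.
f8 ⊕ 66 = 9e
b4 ⊕ 6c = d8
7a ⊕ 61 = 1b
a7 ⊕ 67 = c0

[158, 216, 27, 192]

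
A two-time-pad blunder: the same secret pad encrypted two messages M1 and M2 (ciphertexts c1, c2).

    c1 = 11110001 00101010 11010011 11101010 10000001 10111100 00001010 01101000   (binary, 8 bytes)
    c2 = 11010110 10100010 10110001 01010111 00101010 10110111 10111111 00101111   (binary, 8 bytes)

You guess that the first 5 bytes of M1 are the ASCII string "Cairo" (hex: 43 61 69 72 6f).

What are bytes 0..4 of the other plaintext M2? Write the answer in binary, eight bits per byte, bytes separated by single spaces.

First, c1 ⊕ c2 = (M1 ⊕ K) ⊕ (M2 ⊕ K) = M1 ⊕ M2, so the key drops out. Then M2 = (M1 ⊕ M2) ⊕ M1 over the first 5 bytes.
byte 0: (f1 ^ d6) ^ 43 = 27 ^ 43 = 64
byte 1: (2a ^ a2) ^ 61 = 88 ^ 61 = e9
byte 2: (d3 ^ b1) ^ 69 = 62 ^ 69 = 0b
byte 3: (ea ^ 57) ^ 72 = bd ^ 72 = cf
byte 4: (81 ^ 2a) ^ 6f = ab ^ 6f = c4

01100100 11101001 00001011 11001111 11000100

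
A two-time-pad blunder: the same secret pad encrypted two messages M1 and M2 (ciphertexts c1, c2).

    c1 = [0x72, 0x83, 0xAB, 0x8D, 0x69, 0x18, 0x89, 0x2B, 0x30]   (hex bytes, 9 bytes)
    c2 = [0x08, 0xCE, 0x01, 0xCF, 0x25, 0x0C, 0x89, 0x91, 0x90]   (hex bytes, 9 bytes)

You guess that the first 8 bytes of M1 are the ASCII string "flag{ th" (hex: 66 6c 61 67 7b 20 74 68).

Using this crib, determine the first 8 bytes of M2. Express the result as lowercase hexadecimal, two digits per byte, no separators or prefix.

1c21cb25373474d2

First, c1 ⊕ c2 = (M1 ⊕ K) ⊕ (M2 ⊕ K) = M1 ⊕ M2, so the key drops out. Then M2 = (M1 ⊕ M2) ⊕ M1 over the first 8 bytes.
byte 0: (72 ⊕ 08) ⊕ 66 = 7a ⊕ 66 = 1c
byte 1: (83 ⊕ ce) ⊕ 6c = 4d ⊕ 6c = 21
byte 2: (ab ⊕ 01) ⊕ 61 = aa ⊕ 61 = cb
byte 3: (8d ⊕ cf) ⊕ 67 = 42 ⊕ 67 = 25
byte 4: (69 ⊕ 25) ⊕ 7b = 4c ⊕ 7b = 37
byte 5: (18 ⊕ 0c) ⊕ 20 = 14 ⊕ 20 = 34
byte 6: (89 ⊕ 89) ⊕ 74 = 00 ⊕ 74 = 74
byte 7: (2b ⊕ 91) ⊕ 68 = ba ⊕ 68 = d2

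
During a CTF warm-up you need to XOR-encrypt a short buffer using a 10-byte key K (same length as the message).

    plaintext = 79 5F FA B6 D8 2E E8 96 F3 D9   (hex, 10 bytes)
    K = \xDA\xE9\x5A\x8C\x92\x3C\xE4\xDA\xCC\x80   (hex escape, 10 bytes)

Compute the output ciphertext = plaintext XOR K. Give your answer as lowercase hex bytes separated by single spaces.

XOR is its own inverse, so applying the key byte-wise gives the result directly.
byte 0: 01111001 ⊕ 11011010 = 10100011
byte 1: 01011111 ⊕ 11101001 = 10110110
byte 2: 11111010 ⊕ 01011010 = 10100000
byte 3: 10110110 ⊕ 10001100 = 00111010
byte 4: 11011000 ⊕ 10010010 = 01001010
byte 5: 00101110 ⊕ 00111100 = 00010010
byte 6: 11101000 ⊕ 11100100 = 00001100
byte 7: 10010110 ⊕ 11011010 = 01001100
byte 8: 11110011 ⊕ 11001100 = 00111111
byte 9: 11011001 ⊕ 10000000 = 01011001

a3 b6 a0 3a 4a 12 0c 4c 3f 59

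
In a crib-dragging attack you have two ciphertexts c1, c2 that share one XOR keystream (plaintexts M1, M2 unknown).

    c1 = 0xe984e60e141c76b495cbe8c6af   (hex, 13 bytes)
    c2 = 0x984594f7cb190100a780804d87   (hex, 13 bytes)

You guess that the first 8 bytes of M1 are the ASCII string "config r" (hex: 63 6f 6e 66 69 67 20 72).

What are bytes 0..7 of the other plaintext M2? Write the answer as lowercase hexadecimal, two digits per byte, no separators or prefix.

First, c1 ⊕ c2 = (M1 ⊕ K) ⊕ (M2 ⊕ K) = M1 ⊕ M2, so the key drops out. Then M2 = (M1 ⊕ M2) ⊕ M1 over the first 8 bytes.
byte 0: (e9 ^ 98) ^ 63 = 71 ^ 63 = 12
byte 1: (84 ^ 45) ^ 6f = c1 ^ 6f = ae
byte 2: (e6 ^ 94) ^ 6e = 72 ^ 6e = 1c
byte 3: (0e ^ f7) ^ 66 = f9 ^ 66 = 9f
byte 4: (14 ^ cb) ^ 69 = df ^ 69 = b6
byte 5: (1c ^ 19) ^ 67 = 05 ^ 67 = 62
byte 6: (76 ^ 01) ^ 20 = 77 ^ 20 = 57
byte 7: (b4 ^ 00) ^ 72 = b4 ^ 72 = c6

12ae1c9fb66257c6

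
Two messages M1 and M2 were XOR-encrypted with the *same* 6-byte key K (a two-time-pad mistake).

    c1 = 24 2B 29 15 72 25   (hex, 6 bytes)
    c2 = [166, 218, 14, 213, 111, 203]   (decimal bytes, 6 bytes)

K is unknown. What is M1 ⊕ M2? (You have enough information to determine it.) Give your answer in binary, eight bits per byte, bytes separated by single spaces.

c1 ⊕ c2 = (M1 ⊕ K) ⊕ (M2 ⊕ K) = M1 ⊕ M2 — the shared key cancels under XOR.
byte 0: 00100100 xor 10100110 = 10000010
byte 1: 00101011 xor 11011010 = 11110001
byte 2: 00101001 xor 00001110 = 00100111
byte 3: 00010101 xor 11010101 = 11000000
byte 4: 01110010 xor 01101111 = 00011101
byte 5: 00100101 xor 11001011 = 11101110

10000010 11110001 00100111 11000000 00011101 11101110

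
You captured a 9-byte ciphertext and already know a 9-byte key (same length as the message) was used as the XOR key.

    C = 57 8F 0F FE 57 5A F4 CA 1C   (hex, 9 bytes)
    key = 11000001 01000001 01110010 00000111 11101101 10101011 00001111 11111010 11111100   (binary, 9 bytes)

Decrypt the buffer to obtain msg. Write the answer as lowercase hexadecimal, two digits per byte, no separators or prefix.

96ce7df9baf1fb30e0

57 XOR c1 = 96
8f XOR 41 = ce
0f XOR 72 = 7d
fe XOR 07 = f9
57 XOR ed = ba
5a XOR ab = f1
f4 XOR 0f = fb
ca XOR fa = 30
1c XOR fc = e0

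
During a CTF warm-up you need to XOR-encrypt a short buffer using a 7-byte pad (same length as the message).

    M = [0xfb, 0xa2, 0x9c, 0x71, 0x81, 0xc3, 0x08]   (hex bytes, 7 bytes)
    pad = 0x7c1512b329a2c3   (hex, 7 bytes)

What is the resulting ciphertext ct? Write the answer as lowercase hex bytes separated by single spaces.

fb xor 7c = 87
a2 xor 15 = b7
9c xor 12 = 8e
71 xor b3 = c2
81 xor 29 = a8
c3 xor a2 = 61
08 xor c3 = cb

87 b7 8e c2 a8 61 cb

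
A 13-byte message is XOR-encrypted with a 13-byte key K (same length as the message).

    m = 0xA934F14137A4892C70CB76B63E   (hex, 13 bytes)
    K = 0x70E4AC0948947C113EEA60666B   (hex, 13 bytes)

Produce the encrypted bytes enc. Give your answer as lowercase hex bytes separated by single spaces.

d9 d0 5d 48 7f 30 f5 3d 4e 21 16 d0 55

XOR is its own inverse, so applying the key byte-wise gives the result directly.
a9 ^ 70 = d9
34 ^ e4 = d0
f1 ^ ac = 5d
41 ^ 09 = 48
37 ^ 48 = 7f
a4 ^ 94 = 30
89 ^ 7c = f5
2c ^ 11 = 3d
70 ^ 3e = 4e
cb ^ ea = 21
76 ^ 60 = 16
b6 ^ 66 = d0
3e ^ 6b = 55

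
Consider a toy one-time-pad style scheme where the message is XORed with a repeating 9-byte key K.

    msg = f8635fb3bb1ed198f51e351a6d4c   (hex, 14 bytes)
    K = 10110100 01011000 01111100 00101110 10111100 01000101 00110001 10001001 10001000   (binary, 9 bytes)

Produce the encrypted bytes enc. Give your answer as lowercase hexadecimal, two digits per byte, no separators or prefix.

The 9-byte key repeats, so the effective keystream is b4 58 7c 2e bc 45 31 89 88 b4 58 7c 2e bc.
byte 0: f8 ^ b4 = 4c
byte 1: 63 ^ 58 = 3b
byte 2: 5f ^ 7c = 23
byte 3: b3 ^ 2e = 9d
byte 4: bb ^ bc = 07
byte 5: 1e ^ 45 = 5b
byte 6: d1 ^ 31 = e0
byte 7: 98 ^ 89 = 11
byte 8: f5 ^ 88 = 7d
byte 9: 1e ^ b4 = aa
byte 10: 35 ^ 58 = 6d
byte 11: 1a ^ 7c = 66
byte 12: 6d ^ 2e = 43
byte 13: 4c ^ bc = f0

4c3b239d075be0117daa6d6643f0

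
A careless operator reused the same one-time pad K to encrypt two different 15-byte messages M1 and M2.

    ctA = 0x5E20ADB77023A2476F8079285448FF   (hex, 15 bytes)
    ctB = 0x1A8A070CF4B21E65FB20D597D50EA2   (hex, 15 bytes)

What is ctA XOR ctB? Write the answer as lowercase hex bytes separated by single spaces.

44 aa aa bb 84 91 bc 22 94 a0 ac bf 81 46 5d

ctA ⊕ ctB = (M1 ⊕ K) ⊕ (M2 ⊕ K) = M1 ⊕ M2 — the shared key cancels under XOR.
byte 0: 01011110 ^ 00011010 = 01000100
byte 1: 00100000 ^ 10001010 = 10101010
byte 2: 10101101 ^ 00000111 = 10101010
byte 3: 10110111 ^ 00001100 = 10111011
byte 4: 01110000 ^ 11110100 = 10000100
byte 5: 00100011 ^ 10110010 = 10010001
byte 6: 10100010 ^ 00011110 = 10111100
byte 7: 01000111 ^ 01100101 = 00100010
byte 8: 01101111 ^ 11111011 = 10010100
byte 9: 10000000 ^ 00100000 = 10100000
byte 10: 01111001 ^ 11010101 = 10101100
byte 11: 00101000 ^ 10010111 = 10111111
byte 12: 01010100 ^ 11010101 = 10000001
byte 13: 01001000 ^ 00001110 = 01000110
byte 14: 11111111 ^ 10100010 = 01011101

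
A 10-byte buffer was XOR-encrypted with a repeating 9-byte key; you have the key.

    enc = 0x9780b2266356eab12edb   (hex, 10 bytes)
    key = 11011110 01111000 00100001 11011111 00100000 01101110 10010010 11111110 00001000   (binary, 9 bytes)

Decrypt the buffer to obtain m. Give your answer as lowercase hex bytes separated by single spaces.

The 9-byte key repeats, so the effective keystream is de 78 21 df 20 6e 92 fe 08 de.
byte 0: 10010111 ^ 11011110 = 01001001
byte 1: 10000000 ^ 01111000 = 11111000
byte 2: 10110010 ^ 00100001 = 10010011
byte 3: 00100110 ^ 11011111 = 11111001
byte 4: 01100011 ^ 00100000 = 01000011
byte 5: 01010110 ^ 01101110 = 00111000
byte 6: 11101010 ^ 10010010 = 01111000
byte 7: 10110001 ^ 11111110 = 01001111
byte 8: 00101110 ^ 00001000 = 00100110
byte 9: 11011011 ^ 11011110 = 00000101

49 f8 93 f9 43 38 78 4f 26 05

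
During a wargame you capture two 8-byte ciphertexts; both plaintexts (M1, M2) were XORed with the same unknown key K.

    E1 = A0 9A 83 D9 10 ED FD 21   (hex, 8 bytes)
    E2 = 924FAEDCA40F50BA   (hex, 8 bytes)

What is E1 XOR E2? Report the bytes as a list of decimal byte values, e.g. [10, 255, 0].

E1 ⊕ E2 = (M1 ⊕ K) ⊕ (M2 ⊕ K) = M1 ⊕ M2 — the shared key cancels under XOR.
byte 0: a0 xor 92 = 32
byte 1: 9a xor 4f = d5
byte 2: 83 xor ae = 2d
byte 3: d9 xor dc = 05
byte 4: 10 xor a4 = b4
byte 5: ed xor 0f = e2
byte 6: fd xor 50 = ad
byte 7: 21 xor ba = 9b

[50, 213, 45, 5, 180, 226, 173, 155]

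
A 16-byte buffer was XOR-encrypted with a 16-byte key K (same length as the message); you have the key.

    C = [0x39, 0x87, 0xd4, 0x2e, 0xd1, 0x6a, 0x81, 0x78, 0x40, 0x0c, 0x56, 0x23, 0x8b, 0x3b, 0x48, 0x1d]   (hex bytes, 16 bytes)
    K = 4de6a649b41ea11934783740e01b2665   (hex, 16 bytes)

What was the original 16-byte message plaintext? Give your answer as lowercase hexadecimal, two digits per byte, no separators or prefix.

7461726765742061747461636b206e78

39 XOR 4d = 74
87 XOR e6 = 61
d4 XOR a6 = 72
2e XOR 49 = 67
d1 XOR b4 = 65
6a XOR 1e = 74
81 XOR a1 = 20
78 XOR 19 = 61
40 XOR 34 = 74
0c XOR 78 = 74
56 XOR 37 = 61
23 XOR 40 = 63
8b XOR e0 = 6b
3b XOR 1b = 20
48 XOR 26 = 6e
1d XOR 65 = 78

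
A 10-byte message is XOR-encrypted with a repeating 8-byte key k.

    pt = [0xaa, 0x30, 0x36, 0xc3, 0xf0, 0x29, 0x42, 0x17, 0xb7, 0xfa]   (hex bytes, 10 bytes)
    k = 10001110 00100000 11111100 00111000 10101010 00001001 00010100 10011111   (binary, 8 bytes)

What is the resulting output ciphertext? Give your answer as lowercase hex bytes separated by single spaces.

24 10 ca fb 5a 20 56 88 39 da

The 8-byte key repeats, so the effective keystream is 8e 20 fc 38 aa 09 14 9f 8e 20.
byte 0: aa XOR 8e = 24
byte 1: 30 XOR 20 = 10
byte 2: 36 XOR fc = ca
byte 3: c3 XOR 38 = fb
byte 4: f0 XOR aa = 5a
byte 5: 29 XOR 09 = 20
byte 6: 42 XOR 14 = 56
byte 7: 17 XOR 9f = 88
byte 8: b7 XOR 8e = 39
byte 9: fa XOR 20 = da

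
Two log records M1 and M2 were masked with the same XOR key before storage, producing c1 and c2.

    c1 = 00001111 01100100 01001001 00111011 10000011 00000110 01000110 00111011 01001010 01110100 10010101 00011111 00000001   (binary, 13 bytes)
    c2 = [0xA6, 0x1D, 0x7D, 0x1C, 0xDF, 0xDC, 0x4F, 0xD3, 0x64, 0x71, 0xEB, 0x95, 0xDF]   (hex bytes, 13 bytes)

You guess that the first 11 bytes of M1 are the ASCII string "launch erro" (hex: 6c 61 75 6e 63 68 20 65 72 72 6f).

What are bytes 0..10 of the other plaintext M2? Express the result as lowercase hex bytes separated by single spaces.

c5 18 41 49 3f b2 29 8d 5c 77 11

First, c1 ⊕ c2 = (M1 ⊕ K) ⊕ (M2 ⊕ K) = M1 ⊕ M2, so the key drops out. Then M2 = (M1 ⊕ M2) ⊕ M1 over the first 11 bytes.
byte 0: (0f XOR a6) XOR 6c = a9 XOR 6c = c5
byte 1: (64 XOR 1d) XOR 61 = 79 XOR 61 = 18
byte 2: (49 XOR 7d) XOR 75 = 34 XOR 75 = 41
byte 3: (3b XOR 1c) XOR 6e = 27 XOR 6e = 49
byte 4: (83 XOR df) XOR 63 = 5c XOR 63 = 3f
byte 5: (06 XOR dc) XOR 68 = da XOR 68 = b2
byte 6: (46 XOR 4f) XOR 20 = 09 XOR 20 = 29
byte 7: (3b XOR d3) XOR 65 = e8 XOR 65 = 8d
byte 8: (4a XOR 64) XOR 72 = 2e XOR 72 = 5c
byte 9: (74 XOR 71) XOR 72 = 05 XOR 72 = 77
byte 10: (95 XOR eb) XOR 6f = 7e XOR 6f = 11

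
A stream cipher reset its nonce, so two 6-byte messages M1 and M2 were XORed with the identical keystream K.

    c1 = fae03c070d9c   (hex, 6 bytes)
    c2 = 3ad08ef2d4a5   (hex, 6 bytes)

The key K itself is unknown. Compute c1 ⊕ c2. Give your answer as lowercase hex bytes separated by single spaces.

c1 ⊕ c2 = (M1 ⊕ K) ⊕ (M2 ⊕ K) = M1 ⊕ M2 — the shared key cancels under XOR.
byte 0: fa xor 3a = c0
byte 1: e0 xor d0 = 30
byte 2: 3c xor 8e = b2
byte 3: 07 xor f2 = f5
byte 4: 0d xor d4 = d9
byte 5: 9c xor a5 = 39

c0 30 b2 f5 d9 39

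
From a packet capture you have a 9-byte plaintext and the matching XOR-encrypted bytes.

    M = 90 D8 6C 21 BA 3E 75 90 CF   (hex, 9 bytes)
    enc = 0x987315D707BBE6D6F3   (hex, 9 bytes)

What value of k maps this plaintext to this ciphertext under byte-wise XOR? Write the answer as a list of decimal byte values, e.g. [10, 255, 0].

Since enc = M ⊕ k, XORing both sides with M gives k = M ⊕ enc.
90 XOR 98 = 08
d8 XOR 73 = ab
6c XOR 15 = 79
21 XOR d7 = f6
ba XOR 07 = bd
3e XOR bb = 85
75 XOR e6 = 93
90 XOR d6 = 46
cf XOR f3 = 3c

[8, 171, 121, 246, 189, 133, 147, 70, 60]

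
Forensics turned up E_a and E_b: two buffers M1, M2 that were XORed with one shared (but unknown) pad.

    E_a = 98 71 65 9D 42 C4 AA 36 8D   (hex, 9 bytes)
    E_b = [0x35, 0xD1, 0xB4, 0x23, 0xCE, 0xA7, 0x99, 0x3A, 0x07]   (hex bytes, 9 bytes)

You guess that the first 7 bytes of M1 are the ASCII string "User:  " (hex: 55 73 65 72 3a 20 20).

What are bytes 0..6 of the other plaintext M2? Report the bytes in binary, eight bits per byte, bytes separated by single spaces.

First, E_a ⊕ E_b = (M1 ⊕ K) ⊕ (M2 ⊕ K) = M1 ⊕ M2, so the key drops out. Then M2 = (M1 ⊕ M2) ⊕ M1 over the first 7 bytes.
byte 0: (98 ^ 35) ^ 55 = ad ^ 55 = f8
byte 1: (71 ^ d1) ^ 73 = a0 ^ 73 = d3
byte 2: (65 ^ b4) ^ 65 = d1 ^ 65 = b4
byte 3: (9d ^ 23) ^ 72 = be ^ 72 = cc
byte 4: (42 ^ ce) ^ 3a = 8c ^ 3a = b6
byte 5: (c4 ^ a7) ^ 20 = 63 ^ 20 = 43
byte 6: (aa ^ 99) ^ 20 = 33 ^ 20 = 13

11111000 11010011 10110100 11001100 10110110 01000011 00010011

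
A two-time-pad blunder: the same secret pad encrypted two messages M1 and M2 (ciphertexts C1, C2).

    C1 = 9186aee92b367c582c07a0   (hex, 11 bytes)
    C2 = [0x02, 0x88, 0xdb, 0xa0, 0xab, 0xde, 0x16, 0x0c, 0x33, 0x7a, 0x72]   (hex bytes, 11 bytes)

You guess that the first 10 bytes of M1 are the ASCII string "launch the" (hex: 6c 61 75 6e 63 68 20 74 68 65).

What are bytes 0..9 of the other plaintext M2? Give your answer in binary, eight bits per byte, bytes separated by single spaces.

First, C1 ⊕ C2 = (M1 ⊕ K) ⊕ (M2 ⊕ K) = M1 ⊕ M2, so the key drops out. Then M2 = (M1 ⊕ M2) ⊕ M1 over the first 10 bytes.
byte 0: (91 ^ 02) ^ 6c = 93 ^ 6c = ff
byte 1: (86 ^ 88) ^ 61 = 0e ^ 61 = 6f
byte 2: (ae ^ db) ^ 75 = 75 ^ 75 = 00
byte 3: (e9 ^ a0) ^ 6e = 49 ^ 6e = 27
byte 4: (2b ^ ab) ^ 63 = 80 ^ 63 = e3
byte 5: (36 ^ de) ^ 68 = e8 ^ 68 = 80
byte 6: (7c ^ 16) ^ 20 = 6a ^ 20 = 4a
byte 7: (58 ^ 0c) ^ 74 = 54 ^ 74 = 20
byte 8: (2c ^ 33) ^ 68 = 1f ^ 68 = 77
byte 9: (07 ^ 7a) ^ 65 = 7d ^ 65 = 18

11111111 01101111 00000000 00100111 11100011 10000000 01001010 00100000 01110111 00011000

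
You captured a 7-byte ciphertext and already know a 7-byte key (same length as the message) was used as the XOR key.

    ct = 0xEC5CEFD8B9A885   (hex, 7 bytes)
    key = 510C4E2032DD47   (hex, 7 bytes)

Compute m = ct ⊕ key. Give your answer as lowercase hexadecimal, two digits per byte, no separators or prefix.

XOR is its own inverse, so applying the key byte-wise gives the result directly.
byte 0: ec xor 51 = bd
byte 1: 5c xor 0c = 50
byte 2: ef xor 4e = a1
byte 3: d8 xor 20 = f8
byte 4: b9 xor 32 = 8b
byte 5: a8 xor dd = 75
byte 6: 85 xor 47 = c2

bd50a1f88b75c2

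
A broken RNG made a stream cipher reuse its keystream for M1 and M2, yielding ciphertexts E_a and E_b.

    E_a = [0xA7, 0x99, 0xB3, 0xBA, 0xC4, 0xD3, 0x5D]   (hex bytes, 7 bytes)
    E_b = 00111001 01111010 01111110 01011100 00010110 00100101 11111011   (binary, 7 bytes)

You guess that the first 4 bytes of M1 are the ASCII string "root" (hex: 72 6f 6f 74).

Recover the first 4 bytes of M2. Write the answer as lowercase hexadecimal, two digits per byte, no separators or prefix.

First, E_a ⊕ E_b = (M1 ⊕ K) ⊕ (M2 ⊕ K) = M1 ⊕ M2, so the key drops out. Then M2 = (M1 ⊕ M2) ⊕ M1 over the first 4 bytes.
byte 0: (a7 ^ 39) ^ 72 = 9e ^ 72 = ec
byte 1: (99 ^ 7a) ^ 6f = e3 ^ 6f = 8c
byte 2: (b3 ^ 7e) ^ 6f = cd ^ 6f = a2
byte 3: (ba ^ 5c) ^ 74 = e6 ^ 74 = 92

ec8ca292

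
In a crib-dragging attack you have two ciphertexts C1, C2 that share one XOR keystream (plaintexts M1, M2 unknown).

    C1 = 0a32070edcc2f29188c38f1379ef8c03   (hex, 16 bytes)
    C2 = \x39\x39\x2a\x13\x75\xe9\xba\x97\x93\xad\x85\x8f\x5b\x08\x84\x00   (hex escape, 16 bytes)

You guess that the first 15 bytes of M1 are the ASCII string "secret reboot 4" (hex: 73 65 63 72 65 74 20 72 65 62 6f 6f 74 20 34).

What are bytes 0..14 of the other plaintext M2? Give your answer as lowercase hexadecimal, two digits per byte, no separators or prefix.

406e4e6fcc5f68747e0c65f356c73c

First, C1 ⊕ C2 = (M1 ⊕ K) ⊕ (M2 ⊕ K) = M1 ⊕ M2, so the key drops out. Then M2 = (M1 ⊕ M2) ⊕ M1 over the first 15 bytes.
byte 0: (0a ^ 39) ^ 73 = 33 ^ 73 = 40
byte 1: (32 ^ 39) ^ 65 = 0b ^ 65 = 6e
byte 2: (07 ^ 2a) ^ 63 = 2d ^ 63 = 4e
byte 3: (0e ^ 13) ^ 72 = 1d ^ 72 = 6f
byte 4: (dc ^ 75) ^ 65 = a9 ^ 65 = cc
byte 5: (c2 ^ e9) ^ 74 = 2b ^ 74 = 5f
byte 6: (f2 ^ ba) ^ 20 = 48 ^ 20 = 68
byte 7: (91 ^ 97) ^ 72 = 06 ^ 72 = 74
byte 8: (88 ^ 93) ^ 65 = 1b ^ 65 = 7e
byte 9: (c3 ^ ad) ^ 62 = 6e ^ 62 = 0c
byte 10: (8f ^ 85) ^ 6f = 0a ^ 6f = 65
byte 11: (13 ^ 8f) ^ 6f = 9c ^ 6f = f3
byte 12: (79 ^ 5b) ^ 74 = 22 ^ 74 = 56
byte 13: (ef ^ 08) ^ 20 = e7 ^ 20 = c7
byte 14: (8c ^ 84) ^ 34 = 08 ^ 34 = 3c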